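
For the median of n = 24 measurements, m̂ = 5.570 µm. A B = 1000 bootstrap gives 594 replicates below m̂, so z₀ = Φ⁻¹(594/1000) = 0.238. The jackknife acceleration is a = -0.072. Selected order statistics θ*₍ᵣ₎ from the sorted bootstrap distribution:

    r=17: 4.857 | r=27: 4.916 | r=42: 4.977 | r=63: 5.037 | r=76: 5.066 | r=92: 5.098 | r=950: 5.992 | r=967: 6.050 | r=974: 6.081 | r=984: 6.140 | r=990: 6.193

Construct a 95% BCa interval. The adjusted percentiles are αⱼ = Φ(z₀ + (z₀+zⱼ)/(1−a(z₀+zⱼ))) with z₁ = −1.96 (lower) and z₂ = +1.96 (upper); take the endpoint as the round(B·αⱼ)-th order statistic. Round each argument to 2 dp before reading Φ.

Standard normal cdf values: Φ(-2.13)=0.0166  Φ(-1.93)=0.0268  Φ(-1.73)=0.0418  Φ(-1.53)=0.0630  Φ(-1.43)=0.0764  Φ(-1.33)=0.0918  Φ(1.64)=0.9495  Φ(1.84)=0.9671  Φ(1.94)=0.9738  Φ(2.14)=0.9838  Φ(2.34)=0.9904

(4.977, 6.140)

Lower: z₀ + z₁ = 0.238 + (-1.960) = -1.722; 1 − a(z₀+z₁) = 1 − (-0.072)(-1.722) = 0.8760; argument = 0.238 + (-1.722)/0.8760 = -1.7277 → -1.73.
α₁ = Φ(-1.73) = 0.0418; rank = round(1000 × 0.0418) = 42; θ*₍42₎ = 4.977.
Upper: z₀ + z₂ = 2.198; 1 − a(z₀+z₂) = 1.1583; argument = 2.1357 → 2.14; α₂ = 0.9838; rank = 984; θ*₍984₎ = 6.140.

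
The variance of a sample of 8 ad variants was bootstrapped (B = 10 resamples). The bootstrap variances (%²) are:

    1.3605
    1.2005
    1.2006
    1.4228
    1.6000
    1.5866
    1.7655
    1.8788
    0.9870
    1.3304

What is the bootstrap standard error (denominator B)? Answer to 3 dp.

Bootstrap SE is the standard deviation of the 10 replicate variances.
Mean of replicates: (1.3605 + 1.2005 + 1.2006 + 1.4228 + 1.6000 + 1.5866 + 1.7655 + 1.8788 + 0.9870 + 1.3304) / 10 = 14.33270 / 10 = 1.43327
Sum of squared deviations: (−0.07277)² + (−0.23277)² + (−0.23267)² + (−0.01047)² + (+0.16673)² + (+0.15333)² + (+0.33223)² + (+0.44553)² + (−0.44627)² + (−0.10287)² = 0.68364
Variance = 0.68364 / 10 = 0.06836
SE* = √0.06836

SE* = 0.261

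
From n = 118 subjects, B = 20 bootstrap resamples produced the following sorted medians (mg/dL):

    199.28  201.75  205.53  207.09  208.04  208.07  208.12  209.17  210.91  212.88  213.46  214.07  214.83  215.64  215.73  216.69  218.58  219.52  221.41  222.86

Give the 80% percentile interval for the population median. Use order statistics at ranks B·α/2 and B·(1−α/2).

(201.75, 219.52)

α = 0.20; lower rank = 20 × 0.100 = 2; upper rank = 20 × 0.900 = 18.
The 2nd smallest replicate is 201.75; the 18th is 219.52.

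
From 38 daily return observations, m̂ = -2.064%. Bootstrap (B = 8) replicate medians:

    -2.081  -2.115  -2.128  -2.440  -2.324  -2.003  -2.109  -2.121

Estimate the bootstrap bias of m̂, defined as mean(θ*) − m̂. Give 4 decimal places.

mean(θ*) = ((-2.081) + (-2.115) + (-2.128) + (-2.440) + (-2.324) + (-2.003) + (-2.109) + (-2.121)) / 8 = -2.16513
bias = -2.16513 − -2.064

bias = −0.1011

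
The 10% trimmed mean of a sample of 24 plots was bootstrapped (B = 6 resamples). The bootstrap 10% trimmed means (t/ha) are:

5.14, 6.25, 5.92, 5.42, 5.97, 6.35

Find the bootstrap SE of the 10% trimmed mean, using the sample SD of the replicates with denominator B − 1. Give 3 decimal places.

Bootstrap SE is the standard deviation of the 6 replicate 10% trimmed means.
Mean of replicates: (5.14 + 6.25 + 5.92 + 5.42 + 5.97 + 6.35) / 6 = 35.0500 / 6 = 5.8417
Sum of squared deviations: (−0.7017)² + (+0.4083)² + (+0.0783)² + (−0.4217)² + (+0.1283)² + (+0.5083)² = 1.1179
Variance = 1.1179 / 5 = 0.2236
SE* = √0.2236

SE* = 0.473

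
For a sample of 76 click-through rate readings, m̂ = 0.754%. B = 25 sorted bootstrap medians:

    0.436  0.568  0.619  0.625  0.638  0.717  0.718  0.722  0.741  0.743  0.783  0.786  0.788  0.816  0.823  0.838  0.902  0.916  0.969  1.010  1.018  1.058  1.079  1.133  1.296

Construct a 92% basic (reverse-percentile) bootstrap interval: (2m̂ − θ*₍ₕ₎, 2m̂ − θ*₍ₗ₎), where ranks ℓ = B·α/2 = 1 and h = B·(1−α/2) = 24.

Percentile endpoints at ranks 1 and 24: θ*₍1₎ = 0.436, θ*₍24₎ = 1.133.
Basic interval reflects these around m̂:
  lower = 2 × 0.754 − 1.133 = 0.375
  upper = 2 × 0.754 − 0.436 = 1.072

(0.375, 1.072)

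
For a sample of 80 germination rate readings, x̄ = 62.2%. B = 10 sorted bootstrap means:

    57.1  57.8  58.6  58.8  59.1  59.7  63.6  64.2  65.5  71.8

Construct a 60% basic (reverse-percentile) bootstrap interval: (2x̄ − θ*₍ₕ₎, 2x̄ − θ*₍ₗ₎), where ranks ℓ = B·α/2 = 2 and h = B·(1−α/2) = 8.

(60.2, 66.6)

Percentile endpoints at ranks 2 and 8: θ*₍2₎ = 57.8, θ*₍8₎ = 64.2.
Basic interval reflects these around x̄:
  lower = 2 × 62.2 − 64.2 = 60.2
  upper = 2 × 62.2 − 57.8 = 66.6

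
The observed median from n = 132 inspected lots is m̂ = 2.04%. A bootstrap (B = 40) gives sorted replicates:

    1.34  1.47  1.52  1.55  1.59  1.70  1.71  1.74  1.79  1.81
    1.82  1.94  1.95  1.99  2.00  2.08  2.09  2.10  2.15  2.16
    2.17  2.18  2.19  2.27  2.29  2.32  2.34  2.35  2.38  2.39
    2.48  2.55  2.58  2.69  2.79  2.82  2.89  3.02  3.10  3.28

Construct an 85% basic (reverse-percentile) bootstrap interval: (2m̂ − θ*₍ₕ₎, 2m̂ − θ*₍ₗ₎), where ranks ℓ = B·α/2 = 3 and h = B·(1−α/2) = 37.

Percentile endpoints at ranks 3 and 37: θ*₍3₎ = 1.52, θ*₍37₎ = 2.89.
Basic interval reflects these around m̂:
  lower = 2 × 2.04 − 2.89 = 1.19
  upper = 2 × 2.04 − 1.52 = 2.56

(1.19, 2.56)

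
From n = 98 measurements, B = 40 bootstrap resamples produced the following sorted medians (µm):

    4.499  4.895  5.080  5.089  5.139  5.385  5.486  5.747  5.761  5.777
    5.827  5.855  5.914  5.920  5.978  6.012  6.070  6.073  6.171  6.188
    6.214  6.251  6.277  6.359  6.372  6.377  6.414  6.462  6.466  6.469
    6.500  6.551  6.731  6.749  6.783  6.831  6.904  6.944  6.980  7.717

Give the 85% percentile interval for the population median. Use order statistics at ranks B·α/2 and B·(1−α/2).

(5.080, 6.904)

α = 0.15; lower rank = 40 × 0.075 = 3; upper rank = 40 × 0.925 = 37.
The 3rd smallest replicate is 5.080; the 37th is 6.904.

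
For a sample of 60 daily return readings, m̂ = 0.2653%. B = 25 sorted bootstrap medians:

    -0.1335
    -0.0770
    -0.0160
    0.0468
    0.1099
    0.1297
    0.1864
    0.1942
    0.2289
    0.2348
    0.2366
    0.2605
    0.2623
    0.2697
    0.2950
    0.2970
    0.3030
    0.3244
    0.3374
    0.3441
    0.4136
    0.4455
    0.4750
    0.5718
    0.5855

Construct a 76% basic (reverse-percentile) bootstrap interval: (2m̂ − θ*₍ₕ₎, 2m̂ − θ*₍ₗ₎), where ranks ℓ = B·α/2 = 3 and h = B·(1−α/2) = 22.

Percentile endpoints at ranks 3 and 22: θ*₍3₎ = -0.0160, θ*₍22₎ = 0.4455.
Basic interval reflects these around m̂:
  lower = 2 × 0.2653 − 0.4455 = 0.0851
  upper = 2 × 0.2653 − -0.0160 = 0.5466

(0.0851, 0.5466)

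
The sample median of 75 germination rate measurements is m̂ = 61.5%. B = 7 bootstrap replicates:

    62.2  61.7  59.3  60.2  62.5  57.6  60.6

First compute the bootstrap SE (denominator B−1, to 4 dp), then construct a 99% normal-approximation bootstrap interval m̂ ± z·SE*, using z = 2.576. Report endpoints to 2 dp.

Mean of replicates = 60.5857; sum of squared deviations = 18.2286; SE* = √(18.2286/6) = 1.7430
Margin = 2.576 × 1.7430 = 4.490
Interval: 61.5 ± 4.490

(57.01, 65.99)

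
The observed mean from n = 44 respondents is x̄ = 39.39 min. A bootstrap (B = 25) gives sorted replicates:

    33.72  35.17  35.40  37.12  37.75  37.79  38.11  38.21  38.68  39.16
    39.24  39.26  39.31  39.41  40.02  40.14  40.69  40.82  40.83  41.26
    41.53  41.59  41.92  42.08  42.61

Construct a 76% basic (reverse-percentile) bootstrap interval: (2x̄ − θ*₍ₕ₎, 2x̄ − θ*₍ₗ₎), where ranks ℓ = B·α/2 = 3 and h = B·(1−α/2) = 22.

Percentile endpoints at ranks 3 and 22: θ*₍3₎ = 35.40, θ*₍22₎ = 41.59.
Basic interval reflects these around x̄:
  lower = 2 × 39.39 − 41.59 = 37.19
  upper = 2 × 39.39 − 35.40 = 43.38

(37.19, 43.38)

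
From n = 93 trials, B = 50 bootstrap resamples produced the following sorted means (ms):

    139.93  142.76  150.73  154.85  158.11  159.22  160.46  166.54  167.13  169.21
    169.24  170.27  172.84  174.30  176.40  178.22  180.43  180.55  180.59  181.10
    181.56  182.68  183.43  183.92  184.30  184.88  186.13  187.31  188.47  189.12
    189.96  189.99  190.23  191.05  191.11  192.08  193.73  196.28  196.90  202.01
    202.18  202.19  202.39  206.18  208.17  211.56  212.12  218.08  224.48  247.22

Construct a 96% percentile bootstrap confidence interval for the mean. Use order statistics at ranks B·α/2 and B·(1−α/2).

α = 0.04; lower rank = 50 × 0.020 = 1; upper rank = 50 × 0.980 = 49.
The 1st smallest replicate is 139.93; the 49th is 224.48.

(139.93, 224.48)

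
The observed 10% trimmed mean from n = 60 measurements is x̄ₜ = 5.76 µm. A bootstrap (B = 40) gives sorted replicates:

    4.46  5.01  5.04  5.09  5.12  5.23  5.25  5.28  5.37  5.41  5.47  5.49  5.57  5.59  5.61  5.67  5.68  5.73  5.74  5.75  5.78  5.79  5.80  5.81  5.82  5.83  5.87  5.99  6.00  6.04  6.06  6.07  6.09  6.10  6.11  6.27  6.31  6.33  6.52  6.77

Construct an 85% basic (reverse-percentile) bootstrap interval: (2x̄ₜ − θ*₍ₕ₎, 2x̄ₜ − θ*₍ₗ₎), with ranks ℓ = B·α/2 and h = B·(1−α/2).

(5.21, 6.48)

Percentile endpoints at ranks 3 and 37: θ*₍3₎ = 5.04, θ*₍37₎ = 6.31.
Basic interval reflects these around x̄ₜ:
  lower = 2 × 5.76 − 6.31 = 5.21
  upper = 2 × 5.76 − 5.04 = 6.48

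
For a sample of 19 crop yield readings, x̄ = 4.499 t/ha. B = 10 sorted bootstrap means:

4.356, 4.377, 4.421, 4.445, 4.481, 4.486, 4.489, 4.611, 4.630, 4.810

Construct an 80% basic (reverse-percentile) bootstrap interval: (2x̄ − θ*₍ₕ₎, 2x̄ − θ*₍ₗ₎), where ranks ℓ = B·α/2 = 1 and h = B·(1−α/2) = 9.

Percentile endpoints at ranks 1 and 9: θ*₍1₎ = 4.356, θ*₍9₎ = 4.630.
Basic interval reflects these around x̄:
  lower = 2 × 4.499 − 4.630 = 4.368
  upper = 2 × 4.499 − 4.356 = 4.642

(4.368, 4.642)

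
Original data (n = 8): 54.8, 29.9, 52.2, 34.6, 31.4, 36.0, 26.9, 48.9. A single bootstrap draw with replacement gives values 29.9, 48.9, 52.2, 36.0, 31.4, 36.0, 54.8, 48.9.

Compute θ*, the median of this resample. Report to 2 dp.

θ* = 42.45

Sorted: 29.9, 31.4, 36.0, 36.0, 48.9, 48.9, 52.2, 54.8
Median = average of the two middle values = 42.45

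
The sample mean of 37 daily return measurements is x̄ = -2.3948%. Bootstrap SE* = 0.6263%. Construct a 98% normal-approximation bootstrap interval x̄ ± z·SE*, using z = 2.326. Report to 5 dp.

(-3.85157, -0.93803)

Margin = 2.326 × 0.6263 = 1.456774
Interval: -2.3948 ± 1.456774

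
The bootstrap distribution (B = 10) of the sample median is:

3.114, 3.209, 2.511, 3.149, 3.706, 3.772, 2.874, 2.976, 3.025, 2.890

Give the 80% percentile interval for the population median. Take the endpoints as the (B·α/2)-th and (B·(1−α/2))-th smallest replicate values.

Sorted replicates: 2.511, 2.874, 2.890, 2.976, 3.025, 3.114, 3.149, 3.209, 3.706, 3.772
α = 0.20; lower rank = 10 × 0.100 = 1; upper rank = 10 × 0.900 = 9.
The 1st smallest replicate is 2.511; the 9th is 3.706.

(2.511, 3.706)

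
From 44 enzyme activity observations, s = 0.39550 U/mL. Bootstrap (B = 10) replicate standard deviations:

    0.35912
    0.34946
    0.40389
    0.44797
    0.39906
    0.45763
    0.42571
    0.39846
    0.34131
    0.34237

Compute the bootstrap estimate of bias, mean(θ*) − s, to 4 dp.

mean(θ*) = (0.35912 + 0.34946 + 0.40389 + 0.44797 + 0.39906 + 0.45763 + 0.42571 + 0.39846 + 0.34131 + 0.34237) / 10 = 0.39250
bias = 0.39250 − 0.39550

bias = −0.0030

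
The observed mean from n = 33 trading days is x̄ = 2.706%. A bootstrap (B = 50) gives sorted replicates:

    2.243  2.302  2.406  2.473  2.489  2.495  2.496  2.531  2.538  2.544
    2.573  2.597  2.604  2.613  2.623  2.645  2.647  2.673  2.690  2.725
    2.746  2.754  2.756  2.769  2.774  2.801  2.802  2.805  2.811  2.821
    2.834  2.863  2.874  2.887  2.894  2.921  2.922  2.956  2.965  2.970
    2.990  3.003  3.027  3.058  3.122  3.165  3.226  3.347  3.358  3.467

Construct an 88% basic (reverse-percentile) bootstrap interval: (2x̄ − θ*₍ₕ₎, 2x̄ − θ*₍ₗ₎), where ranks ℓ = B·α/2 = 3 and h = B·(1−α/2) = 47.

Percentile endpoints at ranks 3 and 47: θ*₍3₎ = 2.406, θ*₍47₎ = 3.226.
Basic interval reflects these around x̄:
  lower = 2 × 2.706 − 3.226 = 2.186
  upper = 2 × 2.706 − 2.406 = 3.006

(2.186, 3.006)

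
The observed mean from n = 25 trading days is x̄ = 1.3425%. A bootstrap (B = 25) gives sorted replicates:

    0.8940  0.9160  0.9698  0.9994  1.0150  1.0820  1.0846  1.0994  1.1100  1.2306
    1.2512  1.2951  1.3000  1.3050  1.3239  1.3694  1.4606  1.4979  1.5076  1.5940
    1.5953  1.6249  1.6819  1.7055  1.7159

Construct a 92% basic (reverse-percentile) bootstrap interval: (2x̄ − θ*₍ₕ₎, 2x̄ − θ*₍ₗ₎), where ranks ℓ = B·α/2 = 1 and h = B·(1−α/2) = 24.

(0.9795, 1.7910)

Percentile endpoints at ranks 1 and 24: θ*₍1₎ = 0.8940, θ*₍24₎ = 1.7055.
Basic interval reflects these around x̄:
  lower = 2 × 1.3425 − 1.7055 = 0.9795
  upper = 2 × 1.3425 − 0.8940 = 1.7910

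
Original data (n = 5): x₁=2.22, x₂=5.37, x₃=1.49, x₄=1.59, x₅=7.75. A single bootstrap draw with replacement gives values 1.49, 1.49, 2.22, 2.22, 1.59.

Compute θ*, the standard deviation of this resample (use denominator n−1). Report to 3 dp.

θ* = 0.384

Mean = 1.8020; sum of squared deviations = 0.5891
s² = 0.5891 / 4 = 0.1473
s = √0.1473 = 0.384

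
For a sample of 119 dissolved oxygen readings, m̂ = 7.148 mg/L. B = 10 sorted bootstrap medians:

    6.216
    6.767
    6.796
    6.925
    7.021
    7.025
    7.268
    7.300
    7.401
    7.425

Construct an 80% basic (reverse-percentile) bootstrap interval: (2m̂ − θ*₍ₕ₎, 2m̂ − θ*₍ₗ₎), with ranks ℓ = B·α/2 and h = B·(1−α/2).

(6.895, 8.080)

Percentile endpoints at ranks 1 and 9: θ*₍1₎ = 6.216, θ*₍9₎ = 7.401.
Basic interval reflects these around m̂:
  lower = 2 × 7.148 − 7.401 = 6.895
  upper = 2 × 7.148 − 6.216 = 8.080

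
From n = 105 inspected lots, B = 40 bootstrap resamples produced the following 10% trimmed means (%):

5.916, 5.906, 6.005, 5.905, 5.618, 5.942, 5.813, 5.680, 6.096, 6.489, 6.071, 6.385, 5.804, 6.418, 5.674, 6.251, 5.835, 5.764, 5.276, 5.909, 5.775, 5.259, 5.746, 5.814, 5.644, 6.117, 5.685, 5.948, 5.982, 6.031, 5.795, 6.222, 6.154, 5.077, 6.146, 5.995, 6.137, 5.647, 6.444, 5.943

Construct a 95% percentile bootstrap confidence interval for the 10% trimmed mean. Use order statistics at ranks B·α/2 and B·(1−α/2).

(5.077, 6.444)

Sorted replicates: 5.077, 5.259, 5.276, 5.618, 5.644, 5.647, 5.674, 5.680, 5.685, 5.746, 5.764, 5.775, 5.795, 5.804, 5.813, 5.814, 5.835, 5.905, 5.906, 5.909, 5.916, 5.942, 5.943, 5.948, 5.982, 5.995, 6.005, 6.031, 6.071, 6.096, 6.117, 6.137, 6.146, 6.154, 6.222, 6.251, 6.385, 6.418, 6.444, 6.489
α = 0.05; lower rank = 40 × 0.025 = 1; upper rank = 40 × 0.975 = 39.
The 1st smallest replicate is 5.077; the 39th is 6.444.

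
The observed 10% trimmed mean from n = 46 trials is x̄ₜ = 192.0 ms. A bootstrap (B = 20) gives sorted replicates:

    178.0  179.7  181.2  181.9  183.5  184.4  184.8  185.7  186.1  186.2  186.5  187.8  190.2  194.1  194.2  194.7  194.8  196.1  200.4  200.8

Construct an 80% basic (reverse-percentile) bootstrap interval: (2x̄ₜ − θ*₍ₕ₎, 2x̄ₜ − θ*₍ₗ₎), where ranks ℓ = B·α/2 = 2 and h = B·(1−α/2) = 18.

Percentile endpoints at ranks 2 and 18: θ*₍2₎ = 179.7, θ*₍18₎ = 196.1.
Basic interval reflects these around x̄ₜ:
  lower = 2 × 192.0 − 196.1 = 187.9
  upper = 2 × 192.0 − 179.7 = 204.3

(187.9, 204.3)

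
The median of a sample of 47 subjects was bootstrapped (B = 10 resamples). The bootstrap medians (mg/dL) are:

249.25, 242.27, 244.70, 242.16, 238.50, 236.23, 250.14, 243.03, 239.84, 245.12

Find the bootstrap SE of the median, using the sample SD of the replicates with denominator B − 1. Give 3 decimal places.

Bootstrap SE is the standard deviation of the 10 replicate medians.
Mean of replicates: (249.25 + 242.27 + 244.70 + 242.16 + 238.50 + 236.23 + 250.14 + 243.03 + 239.84 + 245.12) / 10 = 2431.2400 / 10 = 243.1240
Sum of squared deviations: (+6.1260)² + (−0.8540)² + (+1.5760)² + (−0.9640)² + (−4.6240)² + (−6.8940)² + (+7.0160)² + (−0.0940)² + (−3.2840)² + (+1.9960)² = 174.5806
Variance = 174.5806 / 9 = 19.3978
SE* = √19.3978

SE* = 4.404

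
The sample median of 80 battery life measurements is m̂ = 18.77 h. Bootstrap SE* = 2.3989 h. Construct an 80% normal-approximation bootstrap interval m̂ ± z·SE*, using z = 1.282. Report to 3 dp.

Margin = 1.282 × 2.3989 = 3.0754
Interval: 18.77 ± 3.0754

(15.695, 21.845)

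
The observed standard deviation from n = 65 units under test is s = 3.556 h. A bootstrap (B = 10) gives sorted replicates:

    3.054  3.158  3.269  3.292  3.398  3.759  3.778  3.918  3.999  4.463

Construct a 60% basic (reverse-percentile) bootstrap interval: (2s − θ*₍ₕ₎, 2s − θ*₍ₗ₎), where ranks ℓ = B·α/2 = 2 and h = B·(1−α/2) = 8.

Percentile endpoints at ranks 2 and 8: θ*₍2₎ = 3.158, θ*₍8₎ = 3.918.
Basic interval reflects these around s:
  lower = 2 × 3.556 − 3.918 = 3.194
  upper = 2 × 3.556 − 3.158 = 3.954

(3.194, 3.954)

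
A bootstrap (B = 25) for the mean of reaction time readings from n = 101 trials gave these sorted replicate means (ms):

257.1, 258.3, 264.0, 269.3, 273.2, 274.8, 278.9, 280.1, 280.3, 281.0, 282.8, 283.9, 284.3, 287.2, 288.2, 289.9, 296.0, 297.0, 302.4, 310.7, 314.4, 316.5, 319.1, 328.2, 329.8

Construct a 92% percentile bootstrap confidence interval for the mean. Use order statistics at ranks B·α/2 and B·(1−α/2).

(257.1, 328.2)

α = 0.08; lower rank = 25 × 0.040 = 1; upper rank = 25 × 0.960 = 24.
The 1st smallest replicate is 257.1; the 24th is 328.2.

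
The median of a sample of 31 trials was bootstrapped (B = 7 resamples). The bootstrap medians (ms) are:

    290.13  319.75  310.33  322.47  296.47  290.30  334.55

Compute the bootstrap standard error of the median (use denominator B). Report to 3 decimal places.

Bootstrap SE is the standard deviation of the 7 replicate medians.
Mean of replicates: (290.13 + 319.75 + 310.33 + 322.47 + 296.47 + 290.30 + 334.55) / 7 = 2164.0000 / 7 = 309.1429
Sum of squared deviations: (−19.0129)² + (+10.6071)² + (+1.1871)² + (+13.3271)² + (−12.6729)² + (−18.8429)² + (+25.4071)² = 1814.1997
Variance = 1814.1997 / 7 = 259.1714
SE* = √259.1714

SE* = 16.099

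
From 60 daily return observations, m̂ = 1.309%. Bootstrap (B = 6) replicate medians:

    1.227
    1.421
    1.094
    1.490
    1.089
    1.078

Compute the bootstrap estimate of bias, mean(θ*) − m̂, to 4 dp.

bias = −0.0758

mean(θ*) = (1.227 + 1.421 + 1.094 + 1.490 + 1.089 + 1.078) / 6 = 1.23317
bias = 1.23317 − 1.309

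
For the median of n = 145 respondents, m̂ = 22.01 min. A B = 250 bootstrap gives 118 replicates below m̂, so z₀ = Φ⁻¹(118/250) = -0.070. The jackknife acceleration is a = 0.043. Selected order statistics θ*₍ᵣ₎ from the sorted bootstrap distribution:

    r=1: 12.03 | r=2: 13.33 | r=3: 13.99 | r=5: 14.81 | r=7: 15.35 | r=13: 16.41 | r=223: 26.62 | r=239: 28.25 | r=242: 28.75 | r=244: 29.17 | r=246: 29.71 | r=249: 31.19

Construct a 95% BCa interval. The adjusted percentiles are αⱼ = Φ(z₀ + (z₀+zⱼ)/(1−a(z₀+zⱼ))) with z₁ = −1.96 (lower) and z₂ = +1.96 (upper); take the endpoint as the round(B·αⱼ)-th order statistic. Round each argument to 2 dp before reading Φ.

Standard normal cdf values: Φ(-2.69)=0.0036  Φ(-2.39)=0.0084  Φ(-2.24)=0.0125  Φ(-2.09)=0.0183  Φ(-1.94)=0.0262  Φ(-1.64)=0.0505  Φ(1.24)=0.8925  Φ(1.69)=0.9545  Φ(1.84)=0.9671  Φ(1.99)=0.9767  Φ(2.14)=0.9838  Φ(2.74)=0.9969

(15.35, 29.17)

Lower: z₀ + z₁ = -0.070 + (-1.960) = -2.030; 1 − a(z₀+z₁) = 1 − (0.043)(-2.030) = 1.0873; argument = -0.070 + (-2.030)/1.0873 = -1.9370 → -1.94.
α₁ = Φ(-1.94) = 0.0262; rank = round(250 × 0.0262) = 7; θ*₍7₎ = 15.35.
Upper: z₀ + z₂ = 1.890; 1 − a(z₀+z₂) = 0.9187; argument = 1.9872 → 1.99; α₂ = 0.9767; rank = 244; θ*₍244₎ = 29.17.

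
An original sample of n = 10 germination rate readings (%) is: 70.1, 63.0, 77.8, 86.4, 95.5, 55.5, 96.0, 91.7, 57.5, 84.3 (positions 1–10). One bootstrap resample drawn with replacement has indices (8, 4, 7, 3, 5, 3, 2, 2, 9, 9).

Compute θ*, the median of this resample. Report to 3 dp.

θ* = 77.800

Resample values: 91.7, 86.4, 96.0, 77.8, 95.5, 77.8, 63.0, 63.0, 57.5, 57.5.
Sorted: 57.5, 57.5, 63.0, 63.0, 77.8, 77.8, 86.4, 91.7, 95.5, 96.0
Median = average of the two middle values = 77.800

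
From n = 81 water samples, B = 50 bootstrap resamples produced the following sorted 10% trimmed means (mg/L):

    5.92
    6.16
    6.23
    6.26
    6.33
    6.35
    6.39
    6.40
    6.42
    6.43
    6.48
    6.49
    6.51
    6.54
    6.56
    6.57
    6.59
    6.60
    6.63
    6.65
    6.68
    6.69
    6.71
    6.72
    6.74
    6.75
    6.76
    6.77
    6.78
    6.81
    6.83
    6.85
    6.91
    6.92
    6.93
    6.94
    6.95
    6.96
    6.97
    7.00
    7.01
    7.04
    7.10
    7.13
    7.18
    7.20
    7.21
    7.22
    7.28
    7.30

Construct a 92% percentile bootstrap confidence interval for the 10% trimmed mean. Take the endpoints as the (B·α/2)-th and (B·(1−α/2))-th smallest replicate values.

(6.16, 7.22)

α = 0.08; lower rank = 50 × 0.040 = 2; upper rank = 50 × 0.960 = 48.
The 2nd smallest replicate is 6.16; the 48th is 7.22.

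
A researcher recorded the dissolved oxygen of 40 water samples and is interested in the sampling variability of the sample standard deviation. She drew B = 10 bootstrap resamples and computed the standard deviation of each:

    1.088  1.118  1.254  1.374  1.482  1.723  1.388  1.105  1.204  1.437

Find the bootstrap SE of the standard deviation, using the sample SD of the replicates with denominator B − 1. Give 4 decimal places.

Bootstrap SE is the standard deviation of the 10 replicate standard deviations.
Mean of replicates: (1.088 + 1.118 + 1.254 + 1.374 + 1.482 + 1.723 + 1.388 + 1.105 + 1.204 + 1.437) / 10 = 13.17300 / 10 = 1.31730
Sum of squared deviations: (−0.22930)² + (−0.19930)² + (−0.06330)² + (+0.05670)² + (+0.16470)² + (+0.40570)² + (+0.07070)² + (−0.21230)² + (−0.11330)² + (+0.11970)² = 0.36847
Variance = 0.36847 / 9 = 0.04094
SE* = √0.04094

SE* = 0.2023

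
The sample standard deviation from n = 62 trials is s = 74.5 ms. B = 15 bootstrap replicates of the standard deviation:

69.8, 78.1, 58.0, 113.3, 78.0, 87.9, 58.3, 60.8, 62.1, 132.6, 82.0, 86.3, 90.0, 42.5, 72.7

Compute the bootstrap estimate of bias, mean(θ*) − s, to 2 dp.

mean(θ*) = (69.8 + 78.1 + 58.0 + 113.3 + 78.0 + 87.9 + 58.3 + 60.8 + 62.1 + 132.6 + 82.0 + 86.3 + 90.0 + 42.5 + 72.7) / 15 = 78.160
bias = 78.160 − 74.5

bias = +3.66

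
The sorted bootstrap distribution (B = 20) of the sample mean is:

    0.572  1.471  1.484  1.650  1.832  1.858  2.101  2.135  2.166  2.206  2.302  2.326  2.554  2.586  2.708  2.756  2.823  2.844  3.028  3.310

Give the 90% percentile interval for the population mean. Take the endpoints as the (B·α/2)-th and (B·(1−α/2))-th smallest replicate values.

α = 0.10; lower rank = 20 × 0.050 = 1; upper rank = 20 × 0.950 = 19.
The 1st smallest replicate is 0.572; the 19th is 3.028.

(0.572, 3.028)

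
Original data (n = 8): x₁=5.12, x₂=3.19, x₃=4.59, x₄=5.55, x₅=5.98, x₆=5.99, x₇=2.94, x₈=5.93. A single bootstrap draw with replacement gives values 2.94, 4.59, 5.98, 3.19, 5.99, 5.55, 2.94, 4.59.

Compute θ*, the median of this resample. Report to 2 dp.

θ* = 4.59

Sorted: 2.94, 2.94, 3.19, 4.59, 4.59, 5.55, 5.98, 5.99
Median = average of the two middle values = 4.59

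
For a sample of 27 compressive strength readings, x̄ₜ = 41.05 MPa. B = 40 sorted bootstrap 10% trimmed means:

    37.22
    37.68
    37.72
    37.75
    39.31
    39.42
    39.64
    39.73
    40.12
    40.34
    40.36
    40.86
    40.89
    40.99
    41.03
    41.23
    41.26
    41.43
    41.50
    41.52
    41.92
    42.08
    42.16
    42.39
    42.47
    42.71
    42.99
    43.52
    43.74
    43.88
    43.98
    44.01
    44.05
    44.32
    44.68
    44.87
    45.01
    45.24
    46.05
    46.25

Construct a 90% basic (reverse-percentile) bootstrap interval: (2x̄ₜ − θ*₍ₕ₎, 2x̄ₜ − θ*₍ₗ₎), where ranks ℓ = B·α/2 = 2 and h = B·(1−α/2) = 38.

Percentile endpoints at ranks 2 and 38: θ*₍2₎ = 37.68, θ*₍38₎ = 45.24.
Basic interval reflects these around x̄ₜ:
  lower = 2 × 41.05 − 45.24 = 36.86
  upper = 2 × 41.05 − 37.68 = 44.42

(36.86, 44.42)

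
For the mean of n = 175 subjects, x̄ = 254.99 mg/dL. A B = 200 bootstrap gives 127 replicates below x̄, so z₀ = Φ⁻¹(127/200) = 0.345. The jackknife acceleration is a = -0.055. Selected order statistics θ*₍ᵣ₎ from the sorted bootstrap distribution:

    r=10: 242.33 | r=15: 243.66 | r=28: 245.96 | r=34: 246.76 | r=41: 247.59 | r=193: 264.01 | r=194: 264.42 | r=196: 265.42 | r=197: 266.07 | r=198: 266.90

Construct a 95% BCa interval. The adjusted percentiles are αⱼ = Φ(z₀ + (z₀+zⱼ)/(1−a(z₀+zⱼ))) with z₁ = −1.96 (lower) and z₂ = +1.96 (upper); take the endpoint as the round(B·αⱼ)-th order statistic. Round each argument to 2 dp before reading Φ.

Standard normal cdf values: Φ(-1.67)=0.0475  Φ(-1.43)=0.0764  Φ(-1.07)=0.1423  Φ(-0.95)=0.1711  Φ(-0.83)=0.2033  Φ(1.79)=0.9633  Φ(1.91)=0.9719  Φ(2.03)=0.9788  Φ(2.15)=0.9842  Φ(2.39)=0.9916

Lower: z₀ + z₁ = 0.345 + (-1.960) = -1.615; 1 − a(z₀+z₁) = 1 − (-0.055)(-1.615) = 0.9112; argument = 0.345 + (-1.615)/0.9112 = -1.4274 → -1.43.
α₁ = Φ(-1.43) = 0.0764; rank = round(200 × 0.0764) = 15; θ*₍15₎ = 243.66.
Upper: z₀ + z₂ = 2.305; 1 − a(z₀+z₂) = 1.1268; argument = 2.3907 → 2.39; α₂ = 0.9916; rank = 198; θ*₍198₎ = 266.90.

(243.66, 266.90)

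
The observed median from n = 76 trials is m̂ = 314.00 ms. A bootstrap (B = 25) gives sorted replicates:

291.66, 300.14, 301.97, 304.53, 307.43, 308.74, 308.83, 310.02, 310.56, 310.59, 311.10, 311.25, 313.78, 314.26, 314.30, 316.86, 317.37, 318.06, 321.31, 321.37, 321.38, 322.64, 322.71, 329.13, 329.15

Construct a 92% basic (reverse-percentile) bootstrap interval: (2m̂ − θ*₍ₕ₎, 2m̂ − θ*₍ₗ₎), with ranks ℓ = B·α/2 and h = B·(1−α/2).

Percentile endpoints at ranks 1 and 24: θ*₍1₎ = 291.66, θ*₍24₎ = 329.13.
Basic interval reflects these around m̂:
  lower = 2 × 314.00 − 329.13 = 298.87
  upper = 2 × 314.00 − 291.66 = 336.34

(298.87, 336.34)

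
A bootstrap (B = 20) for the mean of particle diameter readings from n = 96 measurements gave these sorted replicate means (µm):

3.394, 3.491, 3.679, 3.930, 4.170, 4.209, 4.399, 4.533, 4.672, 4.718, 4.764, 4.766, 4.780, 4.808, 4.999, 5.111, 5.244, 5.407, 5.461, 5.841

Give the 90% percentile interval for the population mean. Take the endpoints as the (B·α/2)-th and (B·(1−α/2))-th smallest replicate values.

(3.394, 5.461)

α = 0.10; lower rank = 20 × 0.050 = 1; upper rank = 20 × 0.950 = 19.
The 1st smallest replicate is 3.394; the 19th is 5.461.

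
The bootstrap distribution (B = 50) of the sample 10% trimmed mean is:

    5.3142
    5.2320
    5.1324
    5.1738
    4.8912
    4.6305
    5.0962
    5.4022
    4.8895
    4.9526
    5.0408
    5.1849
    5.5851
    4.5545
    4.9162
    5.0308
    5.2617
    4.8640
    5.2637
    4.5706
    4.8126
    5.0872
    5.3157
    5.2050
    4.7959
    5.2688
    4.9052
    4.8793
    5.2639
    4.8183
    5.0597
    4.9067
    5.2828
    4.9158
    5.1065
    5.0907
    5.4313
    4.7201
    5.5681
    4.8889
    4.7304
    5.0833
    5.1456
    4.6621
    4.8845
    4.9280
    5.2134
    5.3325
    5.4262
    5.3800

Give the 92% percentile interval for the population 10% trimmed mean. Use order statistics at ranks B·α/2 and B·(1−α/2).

(4.5706, 5.4313)

Sorted replicates: 4.5545, 4.5706, 4.6305, 4.6621, 4.7201, 4.7304, 4.7959, 4.8126, 4.8183, 4.8640, 4.8793, 4.8845, 4.8889, 4.8895, 4.8912, 4.9052, 4.9067, 4.9158, 4.9162, 4.9280, 4.9526, 5.0308, 5.0408, 5.0597, 5.0833, 5.0872, 5.0907, 5.0962, 5.1065, 5.1324, 5.1456, 5.1738, 5.1849, 5.2050, 5.2134, 5.2320, 5.2617, 5.2637, 5.2639, 5.2688, 5.2828, 5.3142, 5.3157, 5.3325, 5.3800, 5.4022, 5.4262, 5.4313, 5.5681, 5.5851
α = 0.08; lower rank = 50 × 0.040 = 2; upper rank = 50 × 0.960 = 48.
The 2nd smallest replicate is 4.5706; the 48th is 5.4313.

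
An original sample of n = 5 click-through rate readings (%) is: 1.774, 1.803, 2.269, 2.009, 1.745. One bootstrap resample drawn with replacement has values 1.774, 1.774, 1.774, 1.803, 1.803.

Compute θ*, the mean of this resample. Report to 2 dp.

θ* = 1.79

Mean = (1.774 + 1.774 + 1.774 + 1.803 + 1.803) / 5 = 8.9280 / 5 = 1.79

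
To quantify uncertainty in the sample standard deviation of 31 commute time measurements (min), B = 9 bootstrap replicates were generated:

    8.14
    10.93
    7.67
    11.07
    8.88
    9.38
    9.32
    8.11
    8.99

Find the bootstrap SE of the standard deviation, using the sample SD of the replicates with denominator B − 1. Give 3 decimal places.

Bootstrap SE is the standard deviation of the 9 replicate standard deviations.
Mean of replicates: (8.14 + 10.93 + 7.67 + 11.07 + 8.88 + 9.38 + 9.32 + 8.11 + 8.99) / 9 = 82.4900 / 9 = 9.1656
Sum of squared deviations: (−1.0256)² + (+1.7644)² + (−1.4956)² + (+1.9044)² + (−0.2856)² + (+0.2144)² + (+0.1544)² + (−1.0556)² + (−0.1756)² = 11.3250
Variance = 11.3250 / 8 = 1.4156
SE* = √1.4156

SE* = 1.190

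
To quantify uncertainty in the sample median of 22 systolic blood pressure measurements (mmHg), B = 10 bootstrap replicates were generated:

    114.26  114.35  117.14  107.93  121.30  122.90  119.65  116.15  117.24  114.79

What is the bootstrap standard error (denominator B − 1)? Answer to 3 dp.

Bootstrap SE is the standard deviation of the 10 replicate medians.
Mean of replicates: (114.26 + 114.35 + 117.14 + 107.93 + 121.30 + 122.90 + 119.65 + 116.15 + 117.24 + 114.79) / 10 = 1165.7100 / 10 = 116.5710
Sum of squared deviations: (−2.3110)² + (−2.2210)² + (+0.5690)² + (−8.6410)² + (+4.7290)² + (+6.3290)² + (+3.0790)² + (−0.4210)² + (+0.6690)² + (−1.7810)² = 160.9609
Variance = 160.9609 / 9 = 17.8845
SE* = √17.8845

SE* = 4.229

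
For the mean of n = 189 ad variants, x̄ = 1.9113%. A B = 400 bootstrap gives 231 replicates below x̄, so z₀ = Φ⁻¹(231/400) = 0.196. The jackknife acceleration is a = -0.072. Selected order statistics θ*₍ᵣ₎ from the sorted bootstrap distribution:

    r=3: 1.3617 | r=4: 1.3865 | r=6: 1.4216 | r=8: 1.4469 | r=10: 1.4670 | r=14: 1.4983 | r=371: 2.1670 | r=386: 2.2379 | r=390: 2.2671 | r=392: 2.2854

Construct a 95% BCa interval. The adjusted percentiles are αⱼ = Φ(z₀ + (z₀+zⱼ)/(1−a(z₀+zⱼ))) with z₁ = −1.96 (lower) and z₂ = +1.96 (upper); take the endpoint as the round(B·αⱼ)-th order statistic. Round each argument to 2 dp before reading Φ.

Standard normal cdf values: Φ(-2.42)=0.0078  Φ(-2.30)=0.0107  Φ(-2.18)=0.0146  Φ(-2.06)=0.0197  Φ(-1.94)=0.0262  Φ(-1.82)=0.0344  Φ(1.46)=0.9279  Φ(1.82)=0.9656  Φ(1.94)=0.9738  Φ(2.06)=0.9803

Lower: z₀ + z₁ = 0.196 + (-1.960) = -1.764; 1 − a(z₀+z₁) = 1 − (-0.072)(-1.764) = 0.8730; argument = 0.196 + (-1.764)/0.8730 = -1.8246 → -1.82.
α₁ = Φ(-1.82) = 0.0344; rank = round(400 × 0.0344) = 14; θ*₍14₎ = 1.4983.
Upper: z₀ + z₂ = 2.156; 1 − a(z₀+z₂) = 1.1552; argument = 2.0623 → 2.06; α₂ = 0.9803; rank = 392; θ*₍392₎ = 2.2854.

(1.4983, 2.2854)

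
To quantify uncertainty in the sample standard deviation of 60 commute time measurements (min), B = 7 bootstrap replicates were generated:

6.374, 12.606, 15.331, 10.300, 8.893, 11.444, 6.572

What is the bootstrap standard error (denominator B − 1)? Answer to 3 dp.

SE* = 3.245

Bootstrap SE is the standard deviation of the 7 replicate standard deviations.
Mean of replicates: (6.374 + 12.606 + 15.331 + 10.300 + 8.893 + 11.444 + 6.572) / 7 = 71.5200 / 7 = 10.2171
Sum of squared deviations: (−3.8431)² + (+2.3889)² + (+5.1139)² + (+0.0829)² + (−1.3241)² + (+1.2269)² + (−3.6451)² = 63.1804
Variance = 63.1804 / 6 = 10.5301
SE* = √10.5301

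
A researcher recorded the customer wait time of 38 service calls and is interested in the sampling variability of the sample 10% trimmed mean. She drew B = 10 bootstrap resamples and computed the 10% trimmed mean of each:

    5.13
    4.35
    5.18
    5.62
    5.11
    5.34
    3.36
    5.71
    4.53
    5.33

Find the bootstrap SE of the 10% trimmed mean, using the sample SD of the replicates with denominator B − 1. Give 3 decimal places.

SE* = 0.707

Bootstrap SE is the standard deviation of the 10 replicate 10% trimmed means.
Mean of replicates: (5.13 + 4.35 + 5.18 + 5.62 + 5.11 + 5.34 + 3.36 + 5.71 + 4.53 + 5.33) / 10 = 49.6600 / 10 = 4.9660
Sum of squared deviations: (+0.1640)² + (−0.6160)² + (+0.2140)² + (+0.6540)² + (+0.1440)² + (+0.3740)² + (−1.6060)² + (+0.7440)² + (−0.4360)² + (+0.3640)² = 4.4958
Variance = 4.4958 / 9 = 0.4995
SE* = √0.4995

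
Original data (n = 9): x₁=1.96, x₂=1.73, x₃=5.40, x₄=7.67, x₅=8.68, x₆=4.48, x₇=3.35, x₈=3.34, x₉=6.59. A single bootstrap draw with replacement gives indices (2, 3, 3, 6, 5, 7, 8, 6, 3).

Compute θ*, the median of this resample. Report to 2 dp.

θ* = 4.48

Resample values: 1.73, 5.40, 5.40, 4.48, 8.68, 3.35, 3.34, 4.48, 5.40.
Sorted: 1.73, 3.34, 3.35, 4.48, 4.48, 5.40, 5.40, 5.40, 8.68
Median = middle value = 4.48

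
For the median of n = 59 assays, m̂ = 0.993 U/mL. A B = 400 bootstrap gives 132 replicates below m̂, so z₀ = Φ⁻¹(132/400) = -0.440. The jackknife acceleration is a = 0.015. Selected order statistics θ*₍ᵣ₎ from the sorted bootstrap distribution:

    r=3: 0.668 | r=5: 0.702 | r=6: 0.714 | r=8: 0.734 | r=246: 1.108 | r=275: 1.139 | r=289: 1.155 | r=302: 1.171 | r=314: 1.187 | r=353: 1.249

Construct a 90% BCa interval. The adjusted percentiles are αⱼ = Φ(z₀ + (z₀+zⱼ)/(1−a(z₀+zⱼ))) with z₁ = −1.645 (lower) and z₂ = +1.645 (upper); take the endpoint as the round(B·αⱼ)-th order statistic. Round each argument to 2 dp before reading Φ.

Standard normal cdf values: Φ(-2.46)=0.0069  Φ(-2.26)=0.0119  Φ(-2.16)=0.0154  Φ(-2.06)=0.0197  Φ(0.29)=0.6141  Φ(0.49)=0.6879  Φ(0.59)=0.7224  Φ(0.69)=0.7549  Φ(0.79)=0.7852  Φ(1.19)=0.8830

(0.668, 1.187)

Lower: z₀ + z₁ = -0.440 + (-1.645) = -2.085; 1 − a(z₀+z₁) = 1 − (0.015)(-2.085) = 1.0313; argument = -0.440 + (-2.085)/1.0313 = -2.4618 → -2.46.
α₁ = Φ(-2.46) = 0.0069; rank = round(400 × 0.0069) = 3; θ*₍3₎ = 0.668.
Upper: z₀ + z₂ = 1.205; 1 − a(z₀+z₂) = 0.9819; argument = 0.7872 → 0.79; α₂ = 0.7852; rank = 314; θ*₍314₎ = 1.187.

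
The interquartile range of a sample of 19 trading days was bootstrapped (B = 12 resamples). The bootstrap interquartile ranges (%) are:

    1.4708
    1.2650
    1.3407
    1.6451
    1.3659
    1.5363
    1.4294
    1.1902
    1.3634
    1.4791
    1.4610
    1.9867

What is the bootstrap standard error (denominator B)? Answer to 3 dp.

SE* = 0.196

Bootstrap SE is the standard deviation of the 12 replicate interquartile ranges.
Mean of replicates: (1.4708 + 1.2650 + 1.3407 + 1.6451 + 1.3659 + 1.5363 + 1.4294 + 1.1902 + 1.3634 + 1.4791 + 1.4610 + 1.9867) / 12 = 17.53360 / 12 = 1.46113
Sum of squared deviations: (+0.00967)² + (−0.19613)² + (−0.12043)² + (+0.18397)² + (−0.09523)² + (+0.07517)² + (−0.03173)² + (−0.27093)² + (−0.09773)² + (+0.01797)² + (−0.00013)² + (+0.52557)² = 0.46214
Variance = 0.46214 / 12 = 0.03851
SE* = √0.03851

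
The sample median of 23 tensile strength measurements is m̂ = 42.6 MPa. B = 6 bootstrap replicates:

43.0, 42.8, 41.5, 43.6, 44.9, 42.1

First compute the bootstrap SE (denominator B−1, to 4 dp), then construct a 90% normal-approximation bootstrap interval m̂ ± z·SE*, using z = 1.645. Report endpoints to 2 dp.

(40.64, 44.56)

Mean of replicates = 42.9833; sum of squared deviations = 7.0683; SE* = √(7.0683/5) = 1.1890
Margin = 1.645 × 1.1890 = 1.956
Interval: 42.6 ± 1.956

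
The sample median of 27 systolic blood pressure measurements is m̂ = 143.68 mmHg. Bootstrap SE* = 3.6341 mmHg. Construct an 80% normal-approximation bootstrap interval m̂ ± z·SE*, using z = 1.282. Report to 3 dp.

Margin = 1.282 × 3.6341 = 4.6589
Interval: 143.68 ± 4.6589

(139.021, 148.339)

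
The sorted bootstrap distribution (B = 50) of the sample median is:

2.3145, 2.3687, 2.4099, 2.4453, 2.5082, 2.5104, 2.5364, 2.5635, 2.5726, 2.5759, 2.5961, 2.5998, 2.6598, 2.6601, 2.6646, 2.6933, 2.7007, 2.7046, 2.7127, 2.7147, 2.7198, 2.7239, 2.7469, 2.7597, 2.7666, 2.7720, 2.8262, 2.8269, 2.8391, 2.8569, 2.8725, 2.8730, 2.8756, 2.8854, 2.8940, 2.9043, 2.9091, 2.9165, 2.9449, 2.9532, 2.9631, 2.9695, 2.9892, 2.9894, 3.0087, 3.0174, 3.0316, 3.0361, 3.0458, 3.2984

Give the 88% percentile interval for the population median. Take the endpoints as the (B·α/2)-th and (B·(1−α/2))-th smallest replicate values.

(2.4099, 3.0316)

α = 0.12; lower rank = 50 × 0.060 = 3; upper rank = 50 × 0.940 = 47.
The 3rd smallest replicate is 2.4099; the 47th is 3.0316.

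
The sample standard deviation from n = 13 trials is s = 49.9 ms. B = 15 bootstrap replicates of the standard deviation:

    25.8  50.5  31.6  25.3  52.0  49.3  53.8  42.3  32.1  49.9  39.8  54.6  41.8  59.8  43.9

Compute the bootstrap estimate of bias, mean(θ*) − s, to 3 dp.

mean(θ*) = (25.8 + 50.5 + 31.6 + 25.3 + 52.0 + 49.3 + 53.8 + 42.3 + 32.1 + 49.9 + 39.8 + 54.6 + 41.8 + 59.8 + 43.9) / 15 = 43.5000
bias = 43.5000 − 49.9

bias = −6.400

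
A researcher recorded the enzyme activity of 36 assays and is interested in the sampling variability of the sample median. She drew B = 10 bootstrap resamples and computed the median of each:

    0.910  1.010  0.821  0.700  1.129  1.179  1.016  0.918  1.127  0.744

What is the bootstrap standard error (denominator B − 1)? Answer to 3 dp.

Bootstrap SE is the standard deviation of the 10 replicate medians.
Mean of replicates: (0.910 + 1.010 + 0.821 + 0.700 + 1.129 + 1.179 + 1.016 + 0.918 + 1.127 + 0.744) / 10 = 9.5540 / 10 = 0.9554
Sum of squared deviations: (−0.0454)² + (+0.0546)² + (−0.1344)² + (−0.2554)² + (+0.1736)² + (+0.2236)² + (+0.0606)² + (−0.0374)² + (+0.1716)² + (−0.2114)² = 0.2477
Variance = 0.2477 / 9 = 0.0275
SE* = √0.0275

SE* = 0.166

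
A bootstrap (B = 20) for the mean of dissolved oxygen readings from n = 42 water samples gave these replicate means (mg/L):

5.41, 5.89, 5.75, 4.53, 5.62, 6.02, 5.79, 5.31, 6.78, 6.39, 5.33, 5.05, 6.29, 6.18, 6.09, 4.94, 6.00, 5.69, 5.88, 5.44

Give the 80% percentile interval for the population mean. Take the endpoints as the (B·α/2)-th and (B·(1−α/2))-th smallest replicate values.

(4.94, 6.29)

Sorted replicates: 4.53, 4.94, 5.05, 5.31, 5.33, 5.41, 5.44, 5.62, 5.69, 5.75, 5.79, 5.88, 5.89, 6.00, 6.02, 6.09, 6.18, 6.29, 6.39, 6.78
α = 0.20; lower rank = 20 × 0.100 = 2; upper rank = 20 × 0.900 = 18.
The 2nd smallest replicate is 4.94; the 18th is 6.29.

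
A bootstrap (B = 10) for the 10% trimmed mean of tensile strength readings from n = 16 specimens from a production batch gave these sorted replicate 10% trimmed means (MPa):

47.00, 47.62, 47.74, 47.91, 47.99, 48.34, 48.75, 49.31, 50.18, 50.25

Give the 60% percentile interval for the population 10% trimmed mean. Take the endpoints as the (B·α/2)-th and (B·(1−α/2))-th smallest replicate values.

α = 0.40; lower rank = 10 × 0.200 = 2; upper rank = 10 × 0.800 = 8.
The 2nd smallest replicate is 47.62; the 8th is 49.31.

(47.62, 49.31)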